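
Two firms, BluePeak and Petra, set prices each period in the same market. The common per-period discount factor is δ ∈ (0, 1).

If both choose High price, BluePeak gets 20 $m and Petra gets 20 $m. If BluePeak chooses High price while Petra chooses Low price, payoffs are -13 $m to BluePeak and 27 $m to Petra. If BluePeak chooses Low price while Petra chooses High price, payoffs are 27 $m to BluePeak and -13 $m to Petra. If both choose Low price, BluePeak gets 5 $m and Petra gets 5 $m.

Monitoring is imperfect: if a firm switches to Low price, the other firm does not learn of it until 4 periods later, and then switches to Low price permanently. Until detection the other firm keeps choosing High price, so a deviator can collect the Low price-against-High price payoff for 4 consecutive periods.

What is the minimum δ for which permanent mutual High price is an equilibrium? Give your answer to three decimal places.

Deviating for the 4 undetected periods gains 27−20 = 7 per period over cooperation, then loses 20−5 = 15 per period forever once punishment starts.
Gain: 7(1 + δ + … + δ^3); loss: 15·δ^4/(1−δ).
No profitable deviation ⇔ 7(1−δ^4) ≤ 15·δ^4, i.e. δ^4 ≥ 7/(7+15) = 7/22.
Hence δ ≥ (7/22)^(1/4) ≈ 0.751.

0.751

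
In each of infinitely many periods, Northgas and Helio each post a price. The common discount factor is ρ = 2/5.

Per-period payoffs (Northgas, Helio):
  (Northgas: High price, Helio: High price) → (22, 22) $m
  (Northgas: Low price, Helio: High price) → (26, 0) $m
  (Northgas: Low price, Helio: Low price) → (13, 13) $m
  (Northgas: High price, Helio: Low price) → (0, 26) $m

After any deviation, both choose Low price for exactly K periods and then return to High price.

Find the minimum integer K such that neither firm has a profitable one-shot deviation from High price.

2

Need Σ_{k=1}^{K} ρ^k ≥ (26−22)/(22−13) = 0.4444 at ρ = 2/5.
At K = 1 the sum is 0.4000 < 0.4444; at K = 2 it is 0.5600 ≥ 0.4444.
So the minimum punishment length is K = 2.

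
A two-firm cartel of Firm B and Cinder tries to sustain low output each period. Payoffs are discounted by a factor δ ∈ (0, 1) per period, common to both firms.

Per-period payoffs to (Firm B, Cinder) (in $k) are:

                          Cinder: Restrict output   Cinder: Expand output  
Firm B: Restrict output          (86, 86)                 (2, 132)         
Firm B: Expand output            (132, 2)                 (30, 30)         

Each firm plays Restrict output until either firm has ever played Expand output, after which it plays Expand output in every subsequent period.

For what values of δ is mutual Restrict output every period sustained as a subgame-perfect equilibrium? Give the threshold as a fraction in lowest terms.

23/51

Under grim trigger the critical discount factor is (T−C)/(T−P) with T = 132, C = 86, P = 30.
δ* = (132−86)/(132−30) = 46/102 = 23/51.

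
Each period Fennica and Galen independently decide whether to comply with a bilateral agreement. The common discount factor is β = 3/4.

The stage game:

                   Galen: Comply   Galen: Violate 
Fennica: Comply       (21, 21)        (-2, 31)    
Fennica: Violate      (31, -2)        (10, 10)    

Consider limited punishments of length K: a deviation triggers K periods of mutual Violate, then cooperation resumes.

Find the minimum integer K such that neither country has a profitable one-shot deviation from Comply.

Need Σ_{k=1}^{K} β^k ≥ (31−21)/(21−10) = 0.9091 at β = 3/4.
At K = 1 the sum is 0.7500 < 0.9091; at K = 2 it is 1.3125 ≥ 0.9091.
So the minimum punishment length is K = 2.

2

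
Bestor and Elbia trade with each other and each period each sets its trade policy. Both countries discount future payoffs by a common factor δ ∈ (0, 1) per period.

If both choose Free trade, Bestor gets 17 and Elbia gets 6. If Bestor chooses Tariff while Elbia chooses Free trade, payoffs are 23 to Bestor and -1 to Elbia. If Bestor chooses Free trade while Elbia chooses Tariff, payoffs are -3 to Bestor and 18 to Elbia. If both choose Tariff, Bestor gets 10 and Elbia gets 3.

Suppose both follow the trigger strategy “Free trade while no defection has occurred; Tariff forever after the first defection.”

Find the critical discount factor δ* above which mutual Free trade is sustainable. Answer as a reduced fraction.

4/5

Bestor: cooperation gives 17 each period; deviation gives 23 once then 10 forever.
  17/(1−δ) ≥ 23 + 10δ/(1−δ) ⇒ δ ≥ 6/13.
Elbia: cooperation gives 6 each period; deviation gives 18 once then 3 forever.
  δ ≥ 12/15 = 4/5.
Both must hold, so the binding constraint is Elbia's: δ ≥ 4/5.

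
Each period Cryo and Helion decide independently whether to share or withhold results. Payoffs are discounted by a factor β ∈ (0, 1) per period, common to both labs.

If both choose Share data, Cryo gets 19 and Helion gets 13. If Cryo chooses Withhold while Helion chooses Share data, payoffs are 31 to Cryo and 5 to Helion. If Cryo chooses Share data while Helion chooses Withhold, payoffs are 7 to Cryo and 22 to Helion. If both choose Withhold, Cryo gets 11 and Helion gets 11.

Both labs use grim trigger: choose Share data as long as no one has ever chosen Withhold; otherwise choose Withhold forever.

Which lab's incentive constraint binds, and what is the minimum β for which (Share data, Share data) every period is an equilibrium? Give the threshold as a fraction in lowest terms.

For Cryo: deviation gain 31−19 = 12, per-period punishment loss 19−11 = 8. IC gives β ≥ 12/20 = 3/5.
For Helion: gain 9, loss 2 per period, so β ≥ 9/11.
The tighter constraint is Helion's, so cooperation needs β ≥ 9/11.

Helion; β ≥ 9/11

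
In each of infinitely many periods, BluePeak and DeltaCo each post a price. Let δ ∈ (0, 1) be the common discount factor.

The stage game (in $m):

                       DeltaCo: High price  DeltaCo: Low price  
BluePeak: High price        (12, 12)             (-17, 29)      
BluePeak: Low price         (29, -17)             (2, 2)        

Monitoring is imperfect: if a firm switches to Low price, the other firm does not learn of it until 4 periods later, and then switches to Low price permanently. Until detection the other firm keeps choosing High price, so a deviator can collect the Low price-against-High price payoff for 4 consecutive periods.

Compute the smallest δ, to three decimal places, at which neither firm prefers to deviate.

Deviating for the 4 undetected periods gains 29−12 = 17 per period over cooperation, then loses 12−2 = 10 per period forever once punishment starts.
Gain: 17(1 + δ + … + δ^3); loss: 10·δ^4/(1−δ).
No profitable deviation ⇔ 17(1−δ^4) ≤ 10·δ^4, i.e. δ^4 ≥ 17/(17+10) = 17/27.
Hence δ ≥ (17/27)^(1/4) ≈ 0.891.

0.891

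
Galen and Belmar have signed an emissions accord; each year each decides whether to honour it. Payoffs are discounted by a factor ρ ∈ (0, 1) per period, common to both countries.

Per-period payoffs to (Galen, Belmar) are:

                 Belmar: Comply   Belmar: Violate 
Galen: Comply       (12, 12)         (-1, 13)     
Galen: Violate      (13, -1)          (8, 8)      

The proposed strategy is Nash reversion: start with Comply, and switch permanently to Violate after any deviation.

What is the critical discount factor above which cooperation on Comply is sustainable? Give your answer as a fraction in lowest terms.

1/5

12/(1−ρ) ≥ 13 + 8ρ/(1−ρ)
12 ≥ 13 − 5ρ
ρ ≥ 1/5.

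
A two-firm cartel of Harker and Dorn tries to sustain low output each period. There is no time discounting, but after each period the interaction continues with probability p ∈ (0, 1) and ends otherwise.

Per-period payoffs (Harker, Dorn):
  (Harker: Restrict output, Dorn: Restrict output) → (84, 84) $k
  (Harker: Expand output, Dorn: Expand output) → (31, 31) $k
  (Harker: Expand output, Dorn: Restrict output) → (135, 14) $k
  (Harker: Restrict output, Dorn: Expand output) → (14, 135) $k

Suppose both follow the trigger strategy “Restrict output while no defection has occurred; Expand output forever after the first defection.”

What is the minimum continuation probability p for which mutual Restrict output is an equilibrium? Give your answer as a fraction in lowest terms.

Expected cooperation value is 84 + p·84 + p²·84 + … = 84/(1−p); deviation gives 135 + p·31/(1−p).
84 ≥ 135(1−p) + 31p ⇒ 104p ≥ 51 ⇒ p ≥ 51/104.

51/104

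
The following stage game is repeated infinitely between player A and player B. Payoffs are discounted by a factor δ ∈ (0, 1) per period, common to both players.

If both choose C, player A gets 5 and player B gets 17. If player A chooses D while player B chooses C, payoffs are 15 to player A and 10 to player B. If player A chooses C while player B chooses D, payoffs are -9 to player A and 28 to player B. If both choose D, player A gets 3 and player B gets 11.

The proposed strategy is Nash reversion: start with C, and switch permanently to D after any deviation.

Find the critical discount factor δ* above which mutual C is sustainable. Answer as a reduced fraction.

player A's threshold: (15−5)/(15−3) = 5/6.
player B's threshold: (28−17)/(28−11) = 11/17.
5/6 > 11/17, so player A binds and δ* = 5/6.

5/6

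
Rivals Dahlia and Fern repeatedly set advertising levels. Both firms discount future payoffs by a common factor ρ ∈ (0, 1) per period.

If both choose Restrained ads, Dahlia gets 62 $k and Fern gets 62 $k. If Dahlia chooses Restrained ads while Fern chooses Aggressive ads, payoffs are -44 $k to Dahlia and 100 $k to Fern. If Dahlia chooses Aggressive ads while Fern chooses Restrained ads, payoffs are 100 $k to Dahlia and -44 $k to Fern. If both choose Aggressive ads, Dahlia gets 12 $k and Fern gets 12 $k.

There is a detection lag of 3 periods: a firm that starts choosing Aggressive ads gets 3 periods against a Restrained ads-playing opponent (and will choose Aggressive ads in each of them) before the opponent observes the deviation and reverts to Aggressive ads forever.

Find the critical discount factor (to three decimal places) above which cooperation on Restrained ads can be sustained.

Deviating for the 3 undetected periods gains 100−62 = 38 per period over cooperation, then loses 62−12 = 50 per period forever once punishment starts.
Gain: 38(1 + ρ + … + ρ^2); loss: 50·ρ^3/(1−ρ).
No profitable deviation ⇔ 38(1−ρ^3) ≤ 50·ρ^3, i.e. ρ^3 ≥ 38/(38+50) = 19/44.
Hence ρ ≥ (19/44)^(1/3) ≈ 0.756.

0.756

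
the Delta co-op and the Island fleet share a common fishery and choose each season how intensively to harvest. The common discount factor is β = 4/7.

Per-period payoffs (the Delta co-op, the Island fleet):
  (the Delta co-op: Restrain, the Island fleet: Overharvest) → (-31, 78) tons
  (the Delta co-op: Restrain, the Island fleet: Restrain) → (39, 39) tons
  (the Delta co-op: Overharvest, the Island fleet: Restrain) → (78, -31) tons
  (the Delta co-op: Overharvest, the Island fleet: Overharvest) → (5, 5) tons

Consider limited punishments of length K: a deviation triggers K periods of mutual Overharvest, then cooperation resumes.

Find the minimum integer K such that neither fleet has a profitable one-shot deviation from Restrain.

IC: β(1−β^K)/(1−β) ≥ (78−39)/(39−5) = 39/34.
With β = 4/7: need 1 − β^K ≥ 39/34·(1−4/7)/(4/7), i.e. β^K ≤ 0.1397.
Since (4/7)^3 = 0.1866 and (4/7)^4 = 0.1066, the smallest such K is 4.

4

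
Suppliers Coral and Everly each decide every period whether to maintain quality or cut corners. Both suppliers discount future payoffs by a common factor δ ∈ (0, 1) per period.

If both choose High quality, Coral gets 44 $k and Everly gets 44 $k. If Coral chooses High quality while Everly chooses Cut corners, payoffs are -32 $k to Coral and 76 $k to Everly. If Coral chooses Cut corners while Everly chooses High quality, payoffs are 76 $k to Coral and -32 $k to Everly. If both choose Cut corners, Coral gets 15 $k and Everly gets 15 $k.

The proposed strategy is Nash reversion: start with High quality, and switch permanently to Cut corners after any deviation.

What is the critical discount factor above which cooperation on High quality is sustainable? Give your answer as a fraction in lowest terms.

32/61

Under grim trigger the critical discount factor is (T−C)/(T−P) with T = 76, C = 44, P = 15.
δ* = (76−44)/(76−15) = 32/61.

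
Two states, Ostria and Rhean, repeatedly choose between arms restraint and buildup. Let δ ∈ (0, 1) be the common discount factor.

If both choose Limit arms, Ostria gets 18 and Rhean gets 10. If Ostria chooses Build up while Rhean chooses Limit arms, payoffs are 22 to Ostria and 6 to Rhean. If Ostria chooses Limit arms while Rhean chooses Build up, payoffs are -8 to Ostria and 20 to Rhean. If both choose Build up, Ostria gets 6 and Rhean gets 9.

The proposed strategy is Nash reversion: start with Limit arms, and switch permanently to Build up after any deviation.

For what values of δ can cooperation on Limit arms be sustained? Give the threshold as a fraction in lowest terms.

Ostria's threshold: (22−18)/(22−6) = 1/4.
Rhean's threshold: (20−10)/(20−9) = 10/11.
1/4 < 10/11, so Rhean binds and δ* = 10/11.

10/11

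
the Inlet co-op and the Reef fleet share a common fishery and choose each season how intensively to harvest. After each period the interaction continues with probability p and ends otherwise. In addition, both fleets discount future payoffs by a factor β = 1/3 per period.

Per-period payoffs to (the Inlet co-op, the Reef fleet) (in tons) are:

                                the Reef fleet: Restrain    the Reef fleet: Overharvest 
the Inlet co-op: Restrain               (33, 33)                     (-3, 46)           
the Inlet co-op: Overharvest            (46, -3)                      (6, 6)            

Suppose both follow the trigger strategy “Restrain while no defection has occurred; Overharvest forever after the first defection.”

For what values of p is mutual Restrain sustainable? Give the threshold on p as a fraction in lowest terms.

39/40

Expected continuation weight on next period's payoff is β·p = 1/3·p, which plays the role of the discount factor.
Cooperation requires 1/3·p ≥ (46−33)/(46−6) = 13/40, hence p ≥ 39/40.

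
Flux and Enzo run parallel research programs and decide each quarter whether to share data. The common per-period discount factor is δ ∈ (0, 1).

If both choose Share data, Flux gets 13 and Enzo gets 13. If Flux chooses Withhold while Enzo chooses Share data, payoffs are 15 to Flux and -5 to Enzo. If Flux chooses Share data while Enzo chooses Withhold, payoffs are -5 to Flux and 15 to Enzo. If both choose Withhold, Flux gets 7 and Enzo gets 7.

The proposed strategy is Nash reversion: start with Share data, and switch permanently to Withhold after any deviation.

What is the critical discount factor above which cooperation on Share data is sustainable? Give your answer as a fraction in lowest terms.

1/4

Cooperation forever yields 13 each period: 13/(1−δ).
Deviating yields 15 once, then 7 forever: 15 + 7δ/(1−δ).
No profitable deviation requires 13/(1−δ) ≥ 15 + 7δ/(1−δ).
Multiplying by (1−δ): 13 ≥ 15(1−δ) + 7δ = 15 − 8δ.
So 8δ ≥ 2, i.e. δ ≥ 2/8 = 1/4.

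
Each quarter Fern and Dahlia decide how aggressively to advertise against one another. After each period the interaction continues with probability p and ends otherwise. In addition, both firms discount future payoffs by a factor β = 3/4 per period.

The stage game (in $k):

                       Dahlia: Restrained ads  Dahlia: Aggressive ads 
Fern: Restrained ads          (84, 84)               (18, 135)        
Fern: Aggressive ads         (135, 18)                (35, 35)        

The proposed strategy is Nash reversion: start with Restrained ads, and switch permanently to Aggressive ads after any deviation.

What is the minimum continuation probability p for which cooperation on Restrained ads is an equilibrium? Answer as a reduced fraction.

Expected continuation weight on next period's payoff is β·p = 3/4·p, which plays the role of the discount factor.
Cooperation requires 3/4·p ≥ (135−84)/(135−35) = 51/100, hence p ≥ 17/25.

17/25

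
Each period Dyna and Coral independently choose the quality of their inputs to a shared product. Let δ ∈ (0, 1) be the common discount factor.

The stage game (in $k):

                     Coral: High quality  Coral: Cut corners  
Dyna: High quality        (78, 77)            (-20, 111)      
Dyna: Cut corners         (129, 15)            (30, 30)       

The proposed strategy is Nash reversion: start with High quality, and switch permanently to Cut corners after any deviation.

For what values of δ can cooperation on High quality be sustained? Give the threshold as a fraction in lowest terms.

Dyna: cooperation gives 78 each period; deviation gives 129 once then 30 forever.
  78/(1−δ) ≥ 129 + 30δ/(1−δ) ⇒ δ ≥ 51/99 = 17/33.
Coral: cooperation gives 77 each period; deviation gives 111 once then 30 forever.
  δ ≥ 34/81.
Both must hold, so the binding constraint is Dyna's: δ ≥ 17/33.

17/33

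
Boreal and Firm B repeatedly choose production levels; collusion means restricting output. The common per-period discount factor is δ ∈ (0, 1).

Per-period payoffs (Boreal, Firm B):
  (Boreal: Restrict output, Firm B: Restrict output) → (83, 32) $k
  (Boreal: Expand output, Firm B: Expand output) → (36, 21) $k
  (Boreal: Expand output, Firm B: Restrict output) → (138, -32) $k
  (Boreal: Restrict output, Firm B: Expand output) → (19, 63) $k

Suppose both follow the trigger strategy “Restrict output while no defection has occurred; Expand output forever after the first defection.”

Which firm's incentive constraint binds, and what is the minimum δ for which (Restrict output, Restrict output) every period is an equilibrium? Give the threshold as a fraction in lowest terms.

Boreal: cooperation gives 83 each period; deviation gives 138 once then 36 forever.
  83/(1−δ) ≥ 138 + 36δ/(1−δ) ⇒ δ ≥ 55/102.
Firm B: cooperation gives 32 each period; deviation gives 63 once then 21 forever.
  δ ≥ 31/42.
Both must hold, so the binding constraint is Firm B's: δ ≥ 31/42.

Firm B; δ ≥ 31/42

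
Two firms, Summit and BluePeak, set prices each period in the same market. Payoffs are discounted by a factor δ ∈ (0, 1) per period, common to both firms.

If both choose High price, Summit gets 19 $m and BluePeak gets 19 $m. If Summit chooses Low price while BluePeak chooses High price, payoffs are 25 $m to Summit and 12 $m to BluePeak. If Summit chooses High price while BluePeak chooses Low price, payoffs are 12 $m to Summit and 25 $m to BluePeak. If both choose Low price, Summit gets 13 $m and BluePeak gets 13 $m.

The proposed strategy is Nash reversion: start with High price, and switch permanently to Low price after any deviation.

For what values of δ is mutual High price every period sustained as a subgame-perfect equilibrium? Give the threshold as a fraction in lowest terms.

1/2

Under grim trigger the critical discount factor is (T−C)/(T−P) with T = 25, C = 19, P = 13.
δ* = (25−19)/(25−13) = 6/12 = 1/2.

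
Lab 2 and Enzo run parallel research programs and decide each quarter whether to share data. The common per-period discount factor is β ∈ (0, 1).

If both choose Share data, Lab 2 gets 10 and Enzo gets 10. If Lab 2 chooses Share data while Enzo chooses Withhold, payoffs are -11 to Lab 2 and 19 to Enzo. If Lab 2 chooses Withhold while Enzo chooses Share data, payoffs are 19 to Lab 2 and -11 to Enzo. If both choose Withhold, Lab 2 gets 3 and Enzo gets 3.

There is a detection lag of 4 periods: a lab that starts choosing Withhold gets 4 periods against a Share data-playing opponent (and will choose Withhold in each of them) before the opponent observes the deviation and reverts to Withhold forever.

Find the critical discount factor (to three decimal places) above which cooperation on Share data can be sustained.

0.866

A deviator earns 19 for 4 periods, then 3 forever; cooperating earns 10 forever. Multiplying the IC by (1−β):
10 ≥ 19(1−β^4) + 3β^4, so 16·β^4 ≥ 9 and β^4 ≥ 9/16.
β ≥ (9/16)^(1/4) ≈ 0.866.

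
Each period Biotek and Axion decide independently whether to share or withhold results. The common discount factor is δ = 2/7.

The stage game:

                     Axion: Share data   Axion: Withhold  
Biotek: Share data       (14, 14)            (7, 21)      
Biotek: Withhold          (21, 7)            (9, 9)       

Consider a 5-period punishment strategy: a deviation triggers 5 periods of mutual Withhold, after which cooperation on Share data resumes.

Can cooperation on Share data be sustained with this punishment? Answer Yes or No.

IC: δ+…+δ^5 ≥ (21−14)/(14−9) = 7/5.
At δ = 2/7: partial sum = 0.3992 < 1.4000. Cooperation not sustainable.

No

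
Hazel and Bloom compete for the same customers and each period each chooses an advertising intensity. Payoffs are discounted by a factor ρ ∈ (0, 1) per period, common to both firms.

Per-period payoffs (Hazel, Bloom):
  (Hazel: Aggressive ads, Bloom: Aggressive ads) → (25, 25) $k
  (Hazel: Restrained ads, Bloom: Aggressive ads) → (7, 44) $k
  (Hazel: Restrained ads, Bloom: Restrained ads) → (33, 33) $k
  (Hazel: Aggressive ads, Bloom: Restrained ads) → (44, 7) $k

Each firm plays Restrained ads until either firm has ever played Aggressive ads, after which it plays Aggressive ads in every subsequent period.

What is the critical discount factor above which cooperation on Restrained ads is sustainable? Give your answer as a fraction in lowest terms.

11/19

Under grim trigger the critical discount factor is (T−C)/(T−P) with T = 44, C = 33, P = 25.
ρ* = (44−33)/(44−25) = 11/19.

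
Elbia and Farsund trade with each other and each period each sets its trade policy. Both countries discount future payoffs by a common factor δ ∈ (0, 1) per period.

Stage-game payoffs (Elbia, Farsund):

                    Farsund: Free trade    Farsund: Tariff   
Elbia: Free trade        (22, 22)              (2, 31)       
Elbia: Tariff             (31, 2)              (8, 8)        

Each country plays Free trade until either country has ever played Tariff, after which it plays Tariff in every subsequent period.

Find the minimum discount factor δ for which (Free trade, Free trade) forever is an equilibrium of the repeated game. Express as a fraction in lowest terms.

Under grim trigger the critical discount factor is (T−C)/(T−P) with T = 31, C = 22, P = 8.
δ* = (31−22)/(31−8) = 9/23.

9/23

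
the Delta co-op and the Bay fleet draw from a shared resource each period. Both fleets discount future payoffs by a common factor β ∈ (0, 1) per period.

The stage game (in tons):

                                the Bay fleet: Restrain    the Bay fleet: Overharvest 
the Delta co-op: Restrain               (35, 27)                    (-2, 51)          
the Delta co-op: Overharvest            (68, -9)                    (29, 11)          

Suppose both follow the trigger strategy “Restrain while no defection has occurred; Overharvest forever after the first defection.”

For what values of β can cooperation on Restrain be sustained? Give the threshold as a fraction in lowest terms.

the Delta co-op: cooperation gives 35 each period; deviation gives 68 once then 29 forever.
  35/(1−β) ≥ 68 + 29β/(1−β) ⇒ β ≥ 33/39 = 11/13.
the Bay fleet: cooperation gives 27 each period; deviation gives 51 once then 11 forever.
  β ≥ 24/40 = 3/5.
Both must hold, so the binding constraint is the Delta co-op's: β ≥ 11/13.

11/13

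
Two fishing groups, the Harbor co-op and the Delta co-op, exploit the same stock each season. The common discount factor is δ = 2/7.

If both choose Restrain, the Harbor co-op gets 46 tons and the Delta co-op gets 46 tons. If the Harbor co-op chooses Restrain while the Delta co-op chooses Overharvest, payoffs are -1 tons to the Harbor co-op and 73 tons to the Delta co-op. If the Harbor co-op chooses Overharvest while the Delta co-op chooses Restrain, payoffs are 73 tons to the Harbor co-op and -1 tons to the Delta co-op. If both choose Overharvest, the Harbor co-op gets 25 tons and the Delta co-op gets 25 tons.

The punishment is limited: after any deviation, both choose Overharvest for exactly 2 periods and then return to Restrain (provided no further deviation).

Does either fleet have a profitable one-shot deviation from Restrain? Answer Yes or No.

Yes

Comparing payoff streams over the 3 periods until play realigns: cooperate → 46(1+δ+…+δ^2); deviate → 73 + 25(δ+…+δ^2).
Cooperation is sustained iff (46−25)(δ+…+δ^2) ≥ 73−46.
δ+…+δ^2 = 2/7·(1−(2/7)^2)/(1−2/7) = 0.3673, and (73−46)/(46−25) = 1.2857.
0.3673 < 1.2857, so cooperation is not sustainable.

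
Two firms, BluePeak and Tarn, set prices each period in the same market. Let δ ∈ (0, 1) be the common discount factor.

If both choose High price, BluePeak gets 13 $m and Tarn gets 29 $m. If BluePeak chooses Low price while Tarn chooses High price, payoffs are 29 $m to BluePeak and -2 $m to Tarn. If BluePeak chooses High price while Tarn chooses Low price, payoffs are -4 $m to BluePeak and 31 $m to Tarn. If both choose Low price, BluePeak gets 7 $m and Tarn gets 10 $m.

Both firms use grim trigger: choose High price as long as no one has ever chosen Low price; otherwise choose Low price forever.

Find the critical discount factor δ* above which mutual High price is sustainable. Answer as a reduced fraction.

BluePeak: cooperation gives 13 each period; deviation gives 29 once then 7 forever.
  13/(1−δ) ≥ 29 + 7δ/(1−δ) ⇒ δ ≥ 16/22 = 8/11.
Tarn: cooperation gives 29 each period; deviation gives 31 once then 10 forever.
  δ ≥ 2/21.
Both must hold, so the binding constraint is BluePeak's: δ ≥ 8/11.

8/11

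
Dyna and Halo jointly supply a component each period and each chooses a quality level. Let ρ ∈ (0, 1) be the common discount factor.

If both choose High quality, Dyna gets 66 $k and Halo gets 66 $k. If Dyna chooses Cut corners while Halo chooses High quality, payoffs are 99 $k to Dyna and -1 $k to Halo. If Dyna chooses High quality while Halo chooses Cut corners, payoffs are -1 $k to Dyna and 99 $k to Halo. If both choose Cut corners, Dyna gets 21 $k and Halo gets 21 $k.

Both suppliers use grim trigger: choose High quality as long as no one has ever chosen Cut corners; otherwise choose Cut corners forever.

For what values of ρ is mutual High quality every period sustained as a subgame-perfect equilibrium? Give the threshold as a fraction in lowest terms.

11/26

One-period gain from deviating is 99 − 66 = 33. The loss is 66 − 21 = 45 in every subsequent period, with present value 45·ρ/(1−ρ).
Deviation is unprofitable when 45·ρ/(1−ρ) ≥ 33, i.e. ρ/(1−ρ) ≥ 11/15.
Equivalently ρ ≥ 33/(33+45) = 11/26.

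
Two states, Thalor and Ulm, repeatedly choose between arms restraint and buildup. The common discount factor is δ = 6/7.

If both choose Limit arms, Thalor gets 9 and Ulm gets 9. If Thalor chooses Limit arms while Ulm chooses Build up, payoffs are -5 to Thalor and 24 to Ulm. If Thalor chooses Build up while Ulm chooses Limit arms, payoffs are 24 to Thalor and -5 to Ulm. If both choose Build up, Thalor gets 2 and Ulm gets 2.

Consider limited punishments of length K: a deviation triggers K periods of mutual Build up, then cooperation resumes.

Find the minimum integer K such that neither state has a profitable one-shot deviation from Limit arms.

3

No profitable deviation requires (9−2)(δ+…+δ^K) ≥ 24−9, i.e. δ+…+δ^K ≥ 15/7 ≈ 2.1429.
With δ = 6/7, the partial sums are K=1: 0.8571, K=2: 1.5918, K=3: 2.2216.
K = 3 is the first length at which the sum reaches 2.1429.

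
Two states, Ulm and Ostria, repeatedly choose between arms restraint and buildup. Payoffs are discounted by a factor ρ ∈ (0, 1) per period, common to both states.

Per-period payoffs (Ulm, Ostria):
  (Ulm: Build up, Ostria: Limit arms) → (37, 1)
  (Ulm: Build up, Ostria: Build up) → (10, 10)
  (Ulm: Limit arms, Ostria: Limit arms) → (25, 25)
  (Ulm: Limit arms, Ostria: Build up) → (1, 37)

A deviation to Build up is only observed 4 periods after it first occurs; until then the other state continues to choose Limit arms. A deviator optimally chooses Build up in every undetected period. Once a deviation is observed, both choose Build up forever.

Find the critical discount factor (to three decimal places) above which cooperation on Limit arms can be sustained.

0.816

The best deviation is to choose Build up for all 4 undetected periods, earning 37 each, then 10 forever once detected.
Deviation value: 37(1−ρ^4)/(1−ρ) + 10ρ^4/(1−ρ); cooperation value: 25/(1−ρ).
IC: 25 ≥ 37(1−ρ^4) + 10ρ^4 = 37 − 27ρ^4.
So ρ^4 ≥ 12/27 = 4/9, giving ρ ≥ (4/9)^(1/4) ≈ 0.816.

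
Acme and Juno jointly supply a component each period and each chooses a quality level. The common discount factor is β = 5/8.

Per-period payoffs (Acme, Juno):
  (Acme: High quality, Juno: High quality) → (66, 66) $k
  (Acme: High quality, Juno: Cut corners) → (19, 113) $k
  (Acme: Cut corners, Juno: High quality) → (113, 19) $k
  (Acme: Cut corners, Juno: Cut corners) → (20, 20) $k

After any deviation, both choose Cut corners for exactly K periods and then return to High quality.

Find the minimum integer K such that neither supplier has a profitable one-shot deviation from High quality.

3

No profitable deviation requires (66−20)(β+…+β^K) ≥ 113−66, i.e. β+…+β^K ≥ 47/46 ≈ 1.0217.
With β = 5/8, the partial sums are K=1: 0.6250, K=2: 1.0156, K=3: 1.2598.
K = 3 is the first length at which the sum reaches 1.0217.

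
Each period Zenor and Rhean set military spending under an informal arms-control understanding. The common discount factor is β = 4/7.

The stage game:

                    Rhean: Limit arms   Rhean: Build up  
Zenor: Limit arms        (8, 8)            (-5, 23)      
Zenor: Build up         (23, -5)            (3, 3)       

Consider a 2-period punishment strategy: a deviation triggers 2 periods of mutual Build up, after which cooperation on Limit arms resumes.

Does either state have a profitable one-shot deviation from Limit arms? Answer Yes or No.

Yes

A one-shot deviation gives 23 now, then 3 for 2 periods, then back to 8.
Gain from deviating: (23−8) today; loss: (8−3) in each of the next 2 periods.
No-deviation condition: (8−3)(β+…+β^2) ≥ 23−8, i.e. β+…+β^2 ≥ 3.
At β = 4/7: β+…+β^2 = 0.8980 < 3.0000.
So cooperation is not sustainable.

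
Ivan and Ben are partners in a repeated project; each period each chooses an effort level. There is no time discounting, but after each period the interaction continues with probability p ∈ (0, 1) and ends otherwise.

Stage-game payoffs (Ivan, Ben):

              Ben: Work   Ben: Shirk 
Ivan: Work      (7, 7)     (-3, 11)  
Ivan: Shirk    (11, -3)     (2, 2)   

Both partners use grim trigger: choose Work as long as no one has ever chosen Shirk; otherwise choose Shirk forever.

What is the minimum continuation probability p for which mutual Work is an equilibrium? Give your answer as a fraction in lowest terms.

With no time discounting, the continuation probability p plays the role of the discount factor.
Grim-trigger IC: 7/(1−p) ≥ 11 + 2p/(1−p) ⇒ p ≥ (11−7)/(11−2) = 4/9.

4/9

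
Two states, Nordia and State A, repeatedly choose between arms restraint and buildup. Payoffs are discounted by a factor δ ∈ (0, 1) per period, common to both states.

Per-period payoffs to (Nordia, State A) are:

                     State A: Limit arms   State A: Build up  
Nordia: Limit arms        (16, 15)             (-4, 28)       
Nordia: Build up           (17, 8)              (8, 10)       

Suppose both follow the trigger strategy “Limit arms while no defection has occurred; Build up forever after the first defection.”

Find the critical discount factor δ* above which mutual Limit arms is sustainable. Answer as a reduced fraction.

Nordia: cooperation gives 16 each period; deviation gives 17 once then 8 forever.
  16/(1−δ) ≥ 17 + 8δ/(1−δ) ⇒ δ ≥ 1/9.
State A: cooperation gives 15 each period; deviation gives 28 once then 10 forever.
  δ ≥ 13/18.
Both must hold, so the binding constraint is State A's: δ ≥ 13/18.

13/18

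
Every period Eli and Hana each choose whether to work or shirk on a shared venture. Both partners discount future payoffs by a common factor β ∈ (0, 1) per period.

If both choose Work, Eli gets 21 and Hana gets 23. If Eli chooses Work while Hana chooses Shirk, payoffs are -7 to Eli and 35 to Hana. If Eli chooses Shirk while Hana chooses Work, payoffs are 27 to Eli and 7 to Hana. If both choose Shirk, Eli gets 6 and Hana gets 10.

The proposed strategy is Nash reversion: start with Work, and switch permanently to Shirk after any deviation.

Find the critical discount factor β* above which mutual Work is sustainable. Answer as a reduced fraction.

Eli's threshold: (27−21)/(27−6) = 2/7.
Hana's threshold: (35−23)/(35−10) = 12/25.
2/7 < 12/25, so Hana binds and β* = 12/25.

12/25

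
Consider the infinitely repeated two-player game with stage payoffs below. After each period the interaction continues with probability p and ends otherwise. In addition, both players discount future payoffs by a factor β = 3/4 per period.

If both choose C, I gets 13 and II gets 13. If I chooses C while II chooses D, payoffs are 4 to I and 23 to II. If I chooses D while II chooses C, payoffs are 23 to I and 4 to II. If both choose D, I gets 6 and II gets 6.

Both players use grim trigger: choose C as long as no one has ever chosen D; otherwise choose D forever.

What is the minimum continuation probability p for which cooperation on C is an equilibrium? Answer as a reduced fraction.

40/51

Expected continuation weight on next period's payoff is β·p = 3/4·p, which plays the role of the discount factor.
Cooperation requires 3/4·p ≥ (23−13)/(23−6) = 10/17, hence p ≥ 40/51.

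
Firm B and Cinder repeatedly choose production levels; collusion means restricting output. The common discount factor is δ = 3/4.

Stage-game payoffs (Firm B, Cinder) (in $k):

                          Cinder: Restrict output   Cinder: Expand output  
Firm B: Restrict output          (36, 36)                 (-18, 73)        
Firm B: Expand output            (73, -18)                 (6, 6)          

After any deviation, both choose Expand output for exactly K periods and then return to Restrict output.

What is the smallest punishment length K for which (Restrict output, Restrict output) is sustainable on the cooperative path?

IC: δ(1−δ^K)/(1−δ) ≥ (73−36)/(36−6) = 37/30.
With δ = 3/4: need 1 − δ^K ≥ 37/30·(1−3/4)/(3/4), i.e. δ^K ≤ 0.5889.
Since (3/4)^1 = 0.7500 and (3/4)^2 = 0.5625, the smallest such K is 2.

2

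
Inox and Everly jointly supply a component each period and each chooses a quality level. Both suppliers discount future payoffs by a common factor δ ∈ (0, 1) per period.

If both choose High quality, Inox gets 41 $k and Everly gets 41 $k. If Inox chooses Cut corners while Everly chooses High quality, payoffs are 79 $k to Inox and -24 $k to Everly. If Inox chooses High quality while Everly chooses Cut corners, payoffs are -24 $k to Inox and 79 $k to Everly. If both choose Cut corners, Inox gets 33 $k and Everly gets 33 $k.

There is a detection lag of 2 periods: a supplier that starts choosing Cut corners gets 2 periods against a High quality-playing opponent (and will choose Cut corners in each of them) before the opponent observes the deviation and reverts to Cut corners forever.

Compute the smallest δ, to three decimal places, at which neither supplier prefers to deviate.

0.909

The best deviation is to choose Cut corners for all 2 undetected periods, earning 79 each, then 33 forever once detected.
Deviation value: 79(1−δ^2)/(1−δ) + 33δ^2/(1−δ); cooperation value: 41/(1−δ).
IC: 41 ≥ 79(1−δ^2) + 33δ^2 = 79 − 46δ^2.
So δ^2 ≥ 38/46 = 19/23, giving δ ≥ (19/23)^(1/2) ≈ 0.909.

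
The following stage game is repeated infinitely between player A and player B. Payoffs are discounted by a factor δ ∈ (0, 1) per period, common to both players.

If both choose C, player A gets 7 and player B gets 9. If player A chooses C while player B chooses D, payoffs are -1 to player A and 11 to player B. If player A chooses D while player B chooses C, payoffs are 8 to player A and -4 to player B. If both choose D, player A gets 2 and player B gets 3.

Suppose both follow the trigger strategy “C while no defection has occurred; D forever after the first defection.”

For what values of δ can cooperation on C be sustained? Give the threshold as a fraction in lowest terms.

player A's threshold: (8−7)/(8−2) = 1/6.
player B's threshold: (11−9)/(11−3) = 1/4.
1/6 < 1/4, so player B binds and δ* = 1/4.

1/4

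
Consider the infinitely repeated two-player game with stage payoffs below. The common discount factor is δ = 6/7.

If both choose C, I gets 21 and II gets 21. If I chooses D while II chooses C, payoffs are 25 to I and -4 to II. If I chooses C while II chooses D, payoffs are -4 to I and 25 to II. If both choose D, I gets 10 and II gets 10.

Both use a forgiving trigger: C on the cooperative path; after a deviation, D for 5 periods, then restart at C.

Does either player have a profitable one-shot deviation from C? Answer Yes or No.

No

Comparing payoff streams over the 6 periods until play realigns: cooperate → 21(1+δ+…+δ^5); deviate → 25 + 10(δ+…+δ^5).
Cooperation is sustained iff (21−10)(δ+…+δ^5) ≥ 25−21.
δ+…+δ^5 = 6/7·(1−(6/7)^5)/(1−6/7) = 3.2240, and (25−21)/(21−10) = 0.3636.
3.2240 ≥ 0.3636, so cooperation is sustainable.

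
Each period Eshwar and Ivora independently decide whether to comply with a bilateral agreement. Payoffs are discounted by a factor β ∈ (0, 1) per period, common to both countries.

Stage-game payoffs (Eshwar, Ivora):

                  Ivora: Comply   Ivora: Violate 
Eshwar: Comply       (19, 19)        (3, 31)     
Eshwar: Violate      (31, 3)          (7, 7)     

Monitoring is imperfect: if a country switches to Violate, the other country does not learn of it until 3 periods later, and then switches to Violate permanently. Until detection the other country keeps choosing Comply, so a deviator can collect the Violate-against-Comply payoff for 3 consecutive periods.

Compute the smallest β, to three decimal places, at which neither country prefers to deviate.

A deviator earns 31 for 3 periods, then 7 forever; cooperating earns 19 forever. Multiplying the IC by (1−β):
19 ≥ 31(1−β^3) + 7β^3, so 24·β^3 ≥ 12 and β^3 ≥ 1/2.
β ≥ (1/2)^(1/3) ≈ 0.794.

0.794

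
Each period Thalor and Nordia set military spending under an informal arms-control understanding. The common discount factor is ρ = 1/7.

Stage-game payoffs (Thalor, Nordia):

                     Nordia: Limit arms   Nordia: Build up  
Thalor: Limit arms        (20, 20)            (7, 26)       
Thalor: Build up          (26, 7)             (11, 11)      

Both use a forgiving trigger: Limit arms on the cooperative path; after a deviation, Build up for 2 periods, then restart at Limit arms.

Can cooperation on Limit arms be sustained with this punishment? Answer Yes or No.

No

Comparing payoff streams over the 3 periods until play realigns: cooperate → 20(1+ρ+…+ρ^2); deviate → 26 + 11(ρ+…+ρ^2).
Cooperation is sustained iff (20−11)(ρ+…+ρ^2) ≥ 26−20.
ρ+…+ρ^2 = 1/7·(1−(1/7)^2)/(1−1/7) = 0.1633, and (26−20)/(20−11) = 0.6667.
0.1633 < 0.6667, so cooperation is not sustainable.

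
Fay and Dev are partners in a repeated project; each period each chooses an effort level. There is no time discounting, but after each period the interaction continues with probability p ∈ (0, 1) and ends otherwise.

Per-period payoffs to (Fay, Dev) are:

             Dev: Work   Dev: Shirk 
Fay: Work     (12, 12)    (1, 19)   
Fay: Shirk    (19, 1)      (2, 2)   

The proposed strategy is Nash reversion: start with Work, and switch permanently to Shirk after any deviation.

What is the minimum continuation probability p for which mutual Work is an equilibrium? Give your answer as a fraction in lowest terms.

7/17

Expected cooperation value is 12 + p·12 + p²·12 + … = 12/(1−p); deviation gives 19 + p·2/(1−p).
12 ≥ 19(1−p) + 2p ⇒ 17p ≥ 7 ⇒ p ≥ 7/17.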